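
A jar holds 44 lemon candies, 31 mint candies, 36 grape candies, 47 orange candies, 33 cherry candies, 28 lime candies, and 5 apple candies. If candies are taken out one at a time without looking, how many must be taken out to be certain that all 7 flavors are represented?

The hardest flavor to obtain is apple: we could draw every other candy first — 224 − 5 = 219 candies — without a single apple one.
The next draw must be apple, so 219 + 1 = 220.

220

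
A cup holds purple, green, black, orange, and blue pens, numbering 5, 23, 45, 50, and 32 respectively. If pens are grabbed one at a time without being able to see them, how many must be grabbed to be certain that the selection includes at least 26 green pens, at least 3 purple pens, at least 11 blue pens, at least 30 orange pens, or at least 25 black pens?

89

The worst case stops just short of every target: 2 purple, all 23 green, 24 black, 29 orange, 10 blue — 2 + 23 + 24 + 29 + 10 = 88 pens.
One more pen must push some ink color to its target, so 88 + 1 = 89.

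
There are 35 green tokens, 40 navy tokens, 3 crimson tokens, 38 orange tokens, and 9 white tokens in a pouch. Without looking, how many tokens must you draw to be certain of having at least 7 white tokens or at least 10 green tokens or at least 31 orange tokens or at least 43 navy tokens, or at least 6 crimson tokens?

The worst case stops just short of every target: 9 green, all 40 navy, all 3 crimson, 30 orange, 6 white — 9 + 40 + 3 + 30 + 6 = 88 tokens.
One more token must push some color to its target, so 88 + 1 = 89.

89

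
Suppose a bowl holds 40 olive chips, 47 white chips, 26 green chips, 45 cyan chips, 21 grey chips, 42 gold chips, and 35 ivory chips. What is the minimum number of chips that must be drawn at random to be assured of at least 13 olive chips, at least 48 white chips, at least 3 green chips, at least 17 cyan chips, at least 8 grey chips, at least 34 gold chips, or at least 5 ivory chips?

The worst case stops just short of every target: 12 olive, 47 white, 2 green, 16 cyan, 7 grey, 33 gold, 4 ivory — 12 + 47 + 2 + 16 + 7 + 33 + 4 = 121 chips.
One more chip must push some color to its target, so 121 + 1 = 122.

122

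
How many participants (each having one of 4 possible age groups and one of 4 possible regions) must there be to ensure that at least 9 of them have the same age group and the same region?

129

There are 4 × 4 = 16 (age group, region) combinations acting as pigeonholes.
With 16 × 8 = 128 participants we could place exactly 8 in each, with no (age group, region) pair reaching 9.
One more forces some (age group, region) pair to hold 9, so 128 + 1 = 129.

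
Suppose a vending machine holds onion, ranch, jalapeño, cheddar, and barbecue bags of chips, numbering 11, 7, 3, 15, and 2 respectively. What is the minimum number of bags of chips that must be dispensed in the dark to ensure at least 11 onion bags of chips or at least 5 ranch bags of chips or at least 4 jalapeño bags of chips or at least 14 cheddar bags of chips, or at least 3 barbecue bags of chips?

The worst case stops just short of every target: 10 onion, 4 ranch, 3 jalapeño, 13 cheddar, 2 barbecue — 10 + 4 + 3 + 13 + 2 = 32 bags of chips.
One more bag of chips must push some flavor to its target, so 32 + 1 = 33.

33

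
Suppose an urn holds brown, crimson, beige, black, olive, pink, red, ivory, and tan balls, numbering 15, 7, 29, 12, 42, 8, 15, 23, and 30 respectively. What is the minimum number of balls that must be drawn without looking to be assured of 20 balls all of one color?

134

In the worst case we take at most 19 of each color, but all 15 brown, all 7 crimson, all 12 black, all 8 pink, and all 15 red (fewer than 19), giving 15 + 7 + 19 + 12 + 19 + 8 + 15 + 19 + 19 = 133.
One more ball then forces some color to 20, so 133 + 1 = 134.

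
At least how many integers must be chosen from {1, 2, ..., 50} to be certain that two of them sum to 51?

Partition {1, …, 50} into 25 pairs: {1,50}, {2,49}, …, {25,26}.
Choosing 25 integers — say the integers 1 through 25 — takes one from each pair and avoids the property.
Choosing 26 forces two into the same pair by pigeonhole, and those sum to 51. So 26.

26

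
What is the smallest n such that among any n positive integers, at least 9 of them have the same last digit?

There are 10 possible last digits acting as pigeonholes.
With 10 × 8 = 80 positive integers we could place exactly 8 in each, with no class reaching 9.
One more forces some class to hold 9, so 80 + 1 = 81.

81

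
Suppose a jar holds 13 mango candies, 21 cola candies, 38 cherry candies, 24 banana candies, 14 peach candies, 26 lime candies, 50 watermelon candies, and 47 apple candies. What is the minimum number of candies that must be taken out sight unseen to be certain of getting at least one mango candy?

The worst case draws every non-mango candy first: 21 + 38 + 24 + 14 + 26 + 50 + 47 = 220.
The next draw is then forced to be mango, giving 220 + 1 = 221.

221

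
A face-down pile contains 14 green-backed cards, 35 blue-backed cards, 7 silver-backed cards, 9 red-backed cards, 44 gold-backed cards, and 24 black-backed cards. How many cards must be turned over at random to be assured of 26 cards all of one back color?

In the worst case we take at most 25 of each back color, but all 14 green-backed, all 7 silver-backed, all 9 red-backed, and all 24 black-backed (fewer than 25), giving 14 + 25 + 7 + 9 + 25 + 24 = 104.
One more card then forces some back color to 26, so 104 + 1 = 105.

105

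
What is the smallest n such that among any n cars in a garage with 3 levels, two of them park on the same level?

There are 3 levels acting as pigeonholes.
With 3 cars we could place one in each, avoiding any repeat.
One more forces some class to hold 2, so 3 + 1 = 4.

4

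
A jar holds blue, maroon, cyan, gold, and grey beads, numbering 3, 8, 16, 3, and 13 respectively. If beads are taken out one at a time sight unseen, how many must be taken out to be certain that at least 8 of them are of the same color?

28

Treat the 5 colors as pigeonholes.
In the worst case we take at most 7 of each color, but all 3 blue and all 3 gold (fewer than 7), giving 3 + 7 + 7 + 3 + 7 = 27.
One more bead then forces some color to 8, so 27 + 1 = 28.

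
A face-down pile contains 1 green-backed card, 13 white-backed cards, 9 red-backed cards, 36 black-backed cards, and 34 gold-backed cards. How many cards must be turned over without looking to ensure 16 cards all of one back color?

54

In the worst case we take at most 15 of each back color, but all 1 green-backed, all 13 white-backed, and all 9 red-backed (fewer than 15), giving 1 + 13 + 9 + 15 + 15 = 53.
One more card then forces some back color to 16, so 53 + 1 = 54.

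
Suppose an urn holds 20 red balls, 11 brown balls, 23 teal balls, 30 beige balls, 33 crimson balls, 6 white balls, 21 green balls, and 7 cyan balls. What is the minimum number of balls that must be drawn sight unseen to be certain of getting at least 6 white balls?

151

To avoid white balls as long as possible, exhaust the other 7 colors first.
The worst case draws every non-white ball first: 20 + 11 + 23 + 30 + 33 + 21 + 7 = 145.
The next 6 draws are then forced to be white, giving 145 + 6 = 151.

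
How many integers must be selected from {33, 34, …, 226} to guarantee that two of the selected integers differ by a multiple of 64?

65

Group the integers by remainder mod 64; there are 64 residue classes, each nonempty in this range.
Choosing one from each class (64 integers) avoids any shared remainder.
One more choice must repeat a class, so two differ by a multiple of 64. Hence 64 + 1 = 65.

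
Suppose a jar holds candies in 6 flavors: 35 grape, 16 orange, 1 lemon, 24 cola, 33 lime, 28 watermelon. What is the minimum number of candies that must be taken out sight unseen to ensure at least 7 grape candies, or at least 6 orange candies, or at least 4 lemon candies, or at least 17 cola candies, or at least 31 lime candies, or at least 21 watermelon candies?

The worst case stops just short of every target: 6 grape, 5 orange, all 1 lemon, 16 cola, 30 lime, 20 watermelon — 6 + 5 + 1 + 16 + 30 + 20 = 78 candies.
One more candy must push some flavor to its target, so 78 + 1 = 79.

79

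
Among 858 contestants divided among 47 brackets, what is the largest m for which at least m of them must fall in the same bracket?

The 858 contestants fall into 47 brackets.
If each of the 47 brackets held at most 18, the total would be at most 47 × 18 = 846 < 858, a contradiction.
So at least one holds ⌈858/47⌉ = 19.

19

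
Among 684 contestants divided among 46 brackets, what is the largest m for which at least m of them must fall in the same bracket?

The 684 contestants fall into 46 brackets.
If each of the 46 brackets held at most 14, the total would be at most 46 × 14 = 644 < 684, a contradiction.
So at least one holds ⌈684/46⌉ = 15.

15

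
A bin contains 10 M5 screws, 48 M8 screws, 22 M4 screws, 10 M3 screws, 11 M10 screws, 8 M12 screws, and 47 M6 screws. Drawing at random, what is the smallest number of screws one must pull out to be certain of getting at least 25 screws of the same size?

110

In the worst case we take at most 24 of each size, but all 10 M5, all 22 M4, all 10 M3, all 11 M10, and all 8 M12 (fewer than 24), giving 10 + 24 + 22 + 10 + 11 + 8 + 24 = 109.
One more screw then forces some size to 25, so 109 + 1 = 110.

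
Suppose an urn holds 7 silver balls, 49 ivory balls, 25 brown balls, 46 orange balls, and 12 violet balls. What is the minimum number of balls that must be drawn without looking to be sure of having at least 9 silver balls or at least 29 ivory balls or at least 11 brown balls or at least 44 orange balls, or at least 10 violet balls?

98

Each of the 5 colors has its own threshold; avoid all of them simultaneously.
The worst case stops just short of every target: all 7 silver, 28 ivory, 10 brown, 43 orange, 9 violet — 7 + 28 + 10 + 43 + 9 = 97 balls.
One more ball must push some color to its target, so 97 + 1 = 98.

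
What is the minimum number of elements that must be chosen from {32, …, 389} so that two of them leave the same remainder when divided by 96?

Group the integers by remainder mod 96; there are 96 residue classes, each nonempty in this range.
Choosing one from each class (96 integers) avoids any shared remainder.
One more choice must repeat a class, so two differ by a multiple of 96. Hence 96 + 1 = 97.

97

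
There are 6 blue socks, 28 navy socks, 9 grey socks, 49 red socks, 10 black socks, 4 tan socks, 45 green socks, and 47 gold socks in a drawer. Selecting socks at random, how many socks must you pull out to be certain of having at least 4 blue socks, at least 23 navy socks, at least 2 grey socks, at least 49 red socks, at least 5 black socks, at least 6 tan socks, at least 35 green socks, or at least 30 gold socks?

146

Each of the 8 colors has its own threshold; avoid all of them simultaneously.
The worst case stops just short of every target: 3 blue, 22 navy, 1 grey, 48 red, 4 black, all 4 tan, 34 green, 29 gold — 3 + 22 + 1 + 48 + 4 + 4 + 34 + 29 = 145 socks.
One more sock must push some color to its target, so 145 + 1 = 146.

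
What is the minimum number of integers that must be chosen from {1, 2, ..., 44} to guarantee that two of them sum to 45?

23

Partition {1, …, 44} into 22 pairs: {1,44}, {2,43}, …, {22,23}.
Choosing 22 integers — say the integers 1 through 22 — takes one from each pair and avoids the property.
Choosing 23 forces two into the same pair by pigeonhole, and those sum to 45. So 23.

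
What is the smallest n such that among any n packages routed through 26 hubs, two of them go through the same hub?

There are 26 hubs acting as pigeonholes.
With 26 packages we could place one in each, avoiding any repeat.
One more forces some class to hold 2, so 26 + 1 = 27.

27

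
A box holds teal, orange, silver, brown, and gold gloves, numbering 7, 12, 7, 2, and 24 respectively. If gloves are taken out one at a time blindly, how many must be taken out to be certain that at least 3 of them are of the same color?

The worst case takes 2 gloves of each color without reaching 3 of any: 5 × 2 = 10.
The next glove must bring some color to 3, so 10 + 1 = 11.

11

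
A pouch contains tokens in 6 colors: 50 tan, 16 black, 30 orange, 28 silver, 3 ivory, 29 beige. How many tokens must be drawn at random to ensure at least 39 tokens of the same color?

Treat the 6 colors as pigeonholes.
In the worst case we take at most 38 of each color, but all 16 black, all 30 orange, all 28 silver, all 3 ivory, and all 29 beige (fewer than 38), giving 38 + 16 + 30 + 28 + 3 + 29 = 144.
One more token then forces some color to 39, so 144 + 1 = 145.

145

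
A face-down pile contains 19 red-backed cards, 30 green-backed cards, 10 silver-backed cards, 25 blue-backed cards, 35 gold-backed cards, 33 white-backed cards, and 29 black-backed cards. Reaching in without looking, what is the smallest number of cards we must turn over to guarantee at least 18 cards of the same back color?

Treat the 7 back colors as pigeonholes.
In the worst case we take at most 17 of each back color, but all 10 silver-backed (fewer than 17), giving 17 + 17 + 10 + 17 + 17 + 17 + 17 = 112.
One more card then forces some back color to 18, so 112 + 1 = 113.

113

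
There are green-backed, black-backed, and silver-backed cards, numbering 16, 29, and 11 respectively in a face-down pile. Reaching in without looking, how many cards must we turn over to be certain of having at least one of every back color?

The hardest back color to obtain is silver-backed: we could draw every other card first — 56 − 11 = 45 cards — without a single silver-backed one.
The next draw must be silver-backed, so 45 + 1 = 46.

46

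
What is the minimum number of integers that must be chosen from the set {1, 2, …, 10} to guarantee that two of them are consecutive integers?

Partition {1, …, 10} into 5 pairs: {1,2}, {3,4}, …, {9,10}.
Choosing 5 integers — say the 5 even numbers 2, 4, …, 10 — takes one from each pair and avoids the property.
Choosing 6 forces two into the same pair by pigeonhole, and those are consecutive. So 6.

6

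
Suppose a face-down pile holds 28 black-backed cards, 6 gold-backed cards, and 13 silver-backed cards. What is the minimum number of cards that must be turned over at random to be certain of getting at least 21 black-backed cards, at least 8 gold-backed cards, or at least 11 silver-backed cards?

Each of the 3 back colors has its own threshold; avoid all of them simultaneously.
The worst case stops just short of every target: 20 black-backed, all 6 gold-backed, 10 silver-backed — 20 + 6 + 10 = 36 cards.
One more card must push some back color to its target, so 36 + 1 = 37.

37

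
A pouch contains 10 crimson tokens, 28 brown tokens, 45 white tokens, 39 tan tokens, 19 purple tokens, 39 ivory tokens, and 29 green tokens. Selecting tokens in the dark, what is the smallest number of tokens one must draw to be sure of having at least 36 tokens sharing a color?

192

In the worst case we take at most 35 of each color, but all 10 crimson, all 28 brown, all 19 purple, and all 29 green (fewer than 35), giving 10 + 28 + 35 + 35 + 19 + 35 + 29 = 191.
One more token then forces some color to 36, so 191 + 1 = 192.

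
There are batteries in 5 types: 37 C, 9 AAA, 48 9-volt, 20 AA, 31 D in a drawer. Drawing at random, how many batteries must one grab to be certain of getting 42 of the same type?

In the worst case we take at most 41 of each type, but all 37 C, all 9 AAA, all 20 AA, and all 31 D (fewer than 41), giving 37 + 9 + 41 + 20 + 31 = 138.
One more battery then forces some type to 42, so 138 + 1 = 139.

139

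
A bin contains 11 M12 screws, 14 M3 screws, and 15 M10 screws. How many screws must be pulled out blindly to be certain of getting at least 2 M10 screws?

The worst case draws every non-M10 screw first: 11 + 14 = 25.
The next 2 draws are then forced to be M10, giving 25 + 2 = 27.

27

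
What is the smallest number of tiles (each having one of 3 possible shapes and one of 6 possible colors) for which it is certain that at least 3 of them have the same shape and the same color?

37

There are 3 × 6 = 18 (shape, color) combinations acting as pigeonholes.
With 18 × 2 = 36 tiles we could place exactly 2 in each, with no (shape, color) pair reaching 3.
One more forces some (shape, color) pair to hold 3, so 36 + 1 = 37.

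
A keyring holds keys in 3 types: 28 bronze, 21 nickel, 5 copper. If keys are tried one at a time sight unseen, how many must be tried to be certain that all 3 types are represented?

50

The hardest type to obtain is copper: we could draw every other key first — 54 − 5 = 49 keys — without a single copper one.
The next draw must be copper, so 49 + 1 = 50.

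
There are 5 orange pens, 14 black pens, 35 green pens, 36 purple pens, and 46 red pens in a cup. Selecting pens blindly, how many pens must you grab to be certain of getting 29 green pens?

To avoid green pens as long as possible, exhaust the other 4 ink colors first.
The worst case draws every non-green pen first: 5 + 14 + 36 + 46 = 101.
The next 29 draws are then forced to be green, giving 101 + 29 = 130.

130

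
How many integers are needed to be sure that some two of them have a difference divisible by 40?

41

Two integers differ by a multiple of 40 exactly when they share a remainder mod 40.
There are 40 residue classes mod 40, so 40 integers can all lie in distinct classes.
One more integer must repeat a residue, giving a difference divisible by 40. So n = 40 + 1 = 41.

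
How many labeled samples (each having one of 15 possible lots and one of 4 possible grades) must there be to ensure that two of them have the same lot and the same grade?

61

There are 15 × 4 = 60 (lot, grade) combinations acting as pigeonholes.
With 60 labeled samples we could place one in each, avoiding any repeat.
One more forces some (lot, grade) pair to hold 2, so 60 + 1 = 61.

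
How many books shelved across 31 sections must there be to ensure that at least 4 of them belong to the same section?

94

There are 31 sections acting as pigeonholes.
With 31 × 3 = 93 books we could place exactly 3 in each, with no class reaching 4.
One more forces some class to hold 4, so 93 + 1 = 94.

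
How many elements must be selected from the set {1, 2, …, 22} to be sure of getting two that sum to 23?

Partition {1, …, 22} into 11 pairs: {1,22}, {2,21}, …, {11,12}.
Choosing 11 integers — say the integers 1 through 11 — takes one from each pair and avoids the property.
Choosing 12 forces two into the same pair by pigeonhole, and those sum to 23. So 12.

12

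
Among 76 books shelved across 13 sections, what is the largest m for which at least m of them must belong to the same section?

6

The 76 books fall into 13 sections.
If each of the 13 sections held at most 5, the total would be at most 13 × 5 = 65 < 76, a contradiction.
So at least one holds ⌈76/13⌉ = 6.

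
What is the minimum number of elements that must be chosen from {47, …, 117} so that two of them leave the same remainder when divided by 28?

29

Use the pigeonhole principle on residue classes: group the integers by remainder mod 28; there are 28 residue classes, each nonempty in this range.
Choosing one from each class (28 integers) avoids any shared remainder.
One more choice must repeat a class, so two differ by a multiple of 28. Hence 28 + 1 = 29.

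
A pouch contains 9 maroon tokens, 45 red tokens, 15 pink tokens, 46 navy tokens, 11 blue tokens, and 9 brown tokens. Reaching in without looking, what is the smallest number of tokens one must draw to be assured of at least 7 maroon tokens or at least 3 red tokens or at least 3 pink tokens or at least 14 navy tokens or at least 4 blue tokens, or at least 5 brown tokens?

Each of the 6 colors has its own threshold; avoid all of them simultaneously.
The worst case stops just short of every target: 6 maroon, 2 red, 2 pink, 13 navy, 3 blue, 4 brown — 6 + 2 + 2 + 13 + 3 + 4 = 30 tokens.
One more token must push some color to its target, so 30 + 1 = 31.

31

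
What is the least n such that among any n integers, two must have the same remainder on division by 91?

92

Two integers differ by a multiple of 91 exactly when they share a remainder mod 91.
There are 91 residue classes mod 91, so 91 integers can all lie in distinct classes.
One more integer must repeat a residue, giving a difference divisible by 91. So n = 91 + 1 = 92.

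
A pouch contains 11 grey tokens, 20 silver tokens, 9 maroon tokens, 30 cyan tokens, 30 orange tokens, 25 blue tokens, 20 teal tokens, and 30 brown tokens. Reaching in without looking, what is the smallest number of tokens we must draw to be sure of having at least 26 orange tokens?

171

The worst case draws every non-orange token first: 11 + 20 + 9 + 30 + 25 + 20 + 30 = 145.
The next 26 draws are then forced to be orange, giving 145 + 26 = 171.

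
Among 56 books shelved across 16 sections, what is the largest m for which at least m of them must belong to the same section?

The 56 books fall into 16 sections.
If each of the 16 sections held at most 3, the total would be at most 16 × 3 = 48 < 56, a contradiction.
So at least one holds ⌈56/16⌉ = 4.

4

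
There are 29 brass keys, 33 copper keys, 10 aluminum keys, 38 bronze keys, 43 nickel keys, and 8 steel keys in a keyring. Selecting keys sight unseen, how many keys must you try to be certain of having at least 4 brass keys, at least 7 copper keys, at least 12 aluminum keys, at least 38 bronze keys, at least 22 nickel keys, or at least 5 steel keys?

82

The worst case stops just short of every target: 3 brass, 6 copper, all 10 aluminum, 37 bronze, 21 nickel, 4 steel — 3 + 6 + 10 + 37 + 21 + 4 = 81 keys.
One more key must push some type to its target, so 81 + 1 = 82.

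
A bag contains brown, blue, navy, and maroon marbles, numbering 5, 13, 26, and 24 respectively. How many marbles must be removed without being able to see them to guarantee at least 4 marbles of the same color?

The worst case takes 3 marbles of each color without reaching 4 of any: 4 × 3 = 12.
The next marble must bring some color to 4, so 12 + 1 = 13.

13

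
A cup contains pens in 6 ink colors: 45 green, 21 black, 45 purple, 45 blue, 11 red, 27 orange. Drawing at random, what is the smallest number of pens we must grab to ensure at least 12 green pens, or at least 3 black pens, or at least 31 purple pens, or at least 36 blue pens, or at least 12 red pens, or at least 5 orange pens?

94

Each of the 6 ink colors has its own threshold; avoid all of them simultaneously.
The worst case stops just short of every target: 11 green, 2 black, 30 purple, 35 blue, 11 red, 4 orange — 11 + 2 + 30 + 35 + 11 + 4 = 93 pens.
One more pen must push some ink color to its target, so 93 + 1 = 94.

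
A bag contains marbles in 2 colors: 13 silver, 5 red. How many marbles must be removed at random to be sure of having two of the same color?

3

Treat the 2 colors as pigeonholes.
The worst case takes 1 marble of each color without reaching 2 of any: 2 × 1 = 2.
The next marble must bring some color to 2, so 2 + 1 = 3.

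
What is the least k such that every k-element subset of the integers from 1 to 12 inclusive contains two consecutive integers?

Partition {1, …, 12} into 6 pairs: {1,2}, {3,4}, …, {11,12}.
Choosing 6 integers — say the 6 even numbers 2, 4, …, 12 — takes one from each pair and avoids the property.
Choosing 7 forces two into the same pair by pigeonhole, and those are consecutive. So 7.

7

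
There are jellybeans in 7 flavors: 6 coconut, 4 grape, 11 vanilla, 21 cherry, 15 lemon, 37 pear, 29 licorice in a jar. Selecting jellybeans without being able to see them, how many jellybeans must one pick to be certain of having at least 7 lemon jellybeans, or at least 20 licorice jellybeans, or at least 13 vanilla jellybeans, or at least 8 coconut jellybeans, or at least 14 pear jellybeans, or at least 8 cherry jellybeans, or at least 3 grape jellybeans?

65

Each of the 7 flavors has its own threshold; avoid all of them simultaneously.
The worst case stops just short of every target: all 6 coconut, 2 grape, all 11 vanilla, 7 cherry, 6 lemon, 13 pear, 19 licorice — 6 + 2 + 11 + 7 + 6 + 13 + 19 = 64 jellybeans.
One more jellybean must push some flavor to its target, so 64 + 1 = 65.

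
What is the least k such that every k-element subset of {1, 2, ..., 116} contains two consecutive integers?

Partition {1, …, 116} into 58 pairs: {1,2}, {3,4}, …, {115,116}.
Choosing 58 integers — say the 58 even numbers 2, 4, …, 116 — takes one from each pair and avoids the property.
Choosing 59 forces two into the same pair by pigeonhole, and those are consecutive. So 59.

59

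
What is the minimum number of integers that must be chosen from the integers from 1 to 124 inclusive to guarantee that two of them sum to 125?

63

Partition {1, …, 124} into 62 pairs: {1,124}, {2,123}, …, {62,63}.
Choosing 62 integers — say the integers 1 through 62 — takes one from each pair and avoids the property.
Choosing 63 forces two into the same pair by pigeonhole, and those sum to 125. So 63.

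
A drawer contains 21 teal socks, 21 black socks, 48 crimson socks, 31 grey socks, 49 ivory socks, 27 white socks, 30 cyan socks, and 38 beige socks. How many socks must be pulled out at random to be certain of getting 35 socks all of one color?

In the worst case we take at most 34 of each color, but all 21 teal, all 21 black, all 31 grey, all 27 white, and all 30 cyan (fewer than 34), giving 21 + 21 + 34 + 31 + 34 + 27 + 30 + 34 = 232.
One more sock then forces some color to 35, so 232 + 1 = 233.

233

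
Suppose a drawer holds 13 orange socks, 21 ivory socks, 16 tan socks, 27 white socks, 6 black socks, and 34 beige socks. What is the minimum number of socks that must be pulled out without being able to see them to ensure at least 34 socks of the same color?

In the worst case we take at most 33 of each color, but all 13 orange, all 21 ivory, all 16 tan, all 27 white, and all 6 black (fewer than 33), giving 13 + 21 + 16 + 27 + 6 + 33 = 116.
One more sock then forces some color to 34, so 116 + 1 = 117.

117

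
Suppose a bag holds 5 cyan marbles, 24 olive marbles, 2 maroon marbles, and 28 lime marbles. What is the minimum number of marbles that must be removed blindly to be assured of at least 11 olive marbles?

The worst case draws every non-olive marble first: 5 + 2 + 28 = 35.
The next 11 draws are then forced to be olive, giving 35 + 11 = 46.

46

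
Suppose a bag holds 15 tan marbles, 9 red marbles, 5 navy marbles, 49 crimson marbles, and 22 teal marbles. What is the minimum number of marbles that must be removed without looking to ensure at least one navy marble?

The worst case draws every non-navy marble first: 15 + 9 + 49 + 22 = 95.
The next draw is then forced to be navy, giving 95 + 1 = 96.

96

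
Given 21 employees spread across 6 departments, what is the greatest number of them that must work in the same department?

If each of the 6 departments held at most 3, the total would be at most 6 × 3 = 18 < 21, a contradiction.
So at least one holds ⌈21/6⌉ = 4.

4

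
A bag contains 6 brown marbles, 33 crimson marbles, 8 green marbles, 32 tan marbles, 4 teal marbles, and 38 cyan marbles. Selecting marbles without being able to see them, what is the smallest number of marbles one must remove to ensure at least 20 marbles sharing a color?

76

In the worst case we take at most 19 of each color, but all 6 brown, all 8 green, and all 4 teal (fewer than 19), giving 6 + 19 + 8 + 19 + 4 + 19 = 75.
One more marble then forces some color to 20, so 75 + 1 = 76.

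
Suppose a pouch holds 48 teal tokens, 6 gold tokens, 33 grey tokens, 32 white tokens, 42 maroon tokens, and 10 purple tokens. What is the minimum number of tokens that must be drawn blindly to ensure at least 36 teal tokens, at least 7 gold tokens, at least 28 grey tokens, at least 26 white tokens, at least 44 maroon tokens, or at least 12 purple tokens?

The worst case stops just short of every target: 35 teal, 6 gold, 27 grey, 25 white, all 42 maroon, all 10 purple — 35 + 6 + 27 + 25 + 42 + 10 = 145 tokens.
One more token must push some color to its target, so 145 + 1 = 146.

146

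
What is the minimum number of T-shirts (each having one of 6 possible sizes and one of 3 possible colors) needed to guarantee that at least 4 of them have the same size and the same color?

There are 6 × 3 = 18 (size, color) combinations acting as pigeonholes.
With 18 × 3 = 54 T-shirts we could place exactly 3 in each, with no (size, color) pair reaching 4.
One more forces some (size, color) pair to hold 4, so 54 + 1 = 55.

55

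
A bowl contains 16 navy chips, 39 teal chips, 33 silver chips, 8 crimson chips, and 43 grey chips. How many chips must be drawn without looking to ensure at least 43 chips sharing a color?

In the worst case we take at most 42 of each color, but all 16 navy, all 39 teal, all 33 silver, and all 8 crimson (fewer than 42), giving 16 + 39 + 33 + 8 + 42 = 138.
One more chip then forces some color to 43, so 138 + 1 = 139.

139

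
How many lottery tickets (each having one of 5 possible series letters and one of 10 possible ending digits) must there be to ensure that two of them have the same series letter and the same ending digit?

There are 5 × 10 = 50 (series letter, ending digit) combinations acting as pigeonholes.
With 50 lottery tickets we could place one in each, avoiding any repeat.
One more forces some (series letter, ending digit) pair to hold 2, so 50 + 1 = 51.

51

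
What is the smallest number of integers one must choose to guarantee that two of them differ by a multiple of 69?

Two integers differ by a multiple of 69 exactly when they share a remainder mod 69.
There are 69 residue classes mod 69, so 69 integers can all lie in distinct classes.
One more integer must repeat a residue, giving a difference divisible by 69. So n = 69 + 1 = 70.

70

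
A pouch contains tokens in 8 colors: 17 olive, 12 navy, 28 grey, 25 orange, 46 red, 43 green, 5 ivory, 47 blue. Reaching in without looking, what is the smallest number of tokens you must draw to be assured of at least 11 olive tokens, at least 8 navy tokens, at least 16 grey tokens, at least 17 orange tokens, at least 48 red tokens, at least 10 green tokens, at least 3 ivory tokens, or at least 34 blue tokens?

Each of the 8 colors has its own threshold; avoid all of them simultaneously.
The worst case stops just short of every target: 10 olive, 7 navy, 15 grey, 16 orange, all 46 red, 9 green, 2 ivory, 33 blue — 10 + 7 + 15 + 16 + 46 + 9 + 2 + 33 = 138 tokens.
One more token must push some color to its target, so 138 + 1 = 139.

139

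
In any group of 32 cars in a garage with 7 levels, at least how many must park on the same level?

5

The 32 cars fall into 7 levels.
If each of the 7 levels held at most 4, the total would be at most 7 × 4 = 28 < 32, a contradiction.
So at least one holds ⌈32/7⌉ = 5.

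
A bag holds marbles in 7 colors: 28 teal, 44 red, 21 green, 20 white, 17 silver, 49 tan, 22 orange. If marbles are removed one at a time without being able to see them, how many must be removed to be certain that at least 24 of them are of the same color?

Treat the 7 colors as pigeonholes.
In the worst case we take at most 23 of each color, but all 21 green, all 20 white, all 17 silver, and all 22 orange (fewer than 23), giving 23 + 23 + 21 + 20 + 17 + 23 + 22 = 149.
One more marble then forces some color to 24, so 149 + 1 = 150.

150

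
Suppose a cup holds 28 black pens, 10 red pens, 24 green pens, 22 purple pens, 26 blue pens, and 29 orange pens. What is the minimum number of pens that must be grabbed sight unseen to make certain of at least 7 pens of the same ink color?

The worst case takes 6 pens of each ink color without reaching 7 of any: 6 × 6 = 36.
The next pen must bring some ink color to 7, so 36 + 1 = 37.

37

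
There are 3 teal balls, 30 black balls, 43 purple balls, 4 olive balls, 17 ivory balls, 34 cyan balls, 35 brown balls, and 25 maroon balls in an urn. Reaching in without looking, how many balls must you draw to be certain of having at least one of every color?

189

The hardest color to obtain is teal: we could draw every other ball first — 191 − 3 = 188 balls — without a single teal one.
The next draw must be teal, so 188 + 1 = 189.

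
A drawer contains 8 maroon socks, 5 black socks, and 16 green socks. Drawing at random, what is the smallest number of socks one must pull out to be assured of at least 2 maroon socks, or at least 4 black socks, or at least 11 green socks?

The worst case stops just short of every target: 1 maroon, 3 black, 10 green — 1 + 3 + 10 = 14 socks.
One more sock must push some color to its target, so 14 + 1 = 15.

15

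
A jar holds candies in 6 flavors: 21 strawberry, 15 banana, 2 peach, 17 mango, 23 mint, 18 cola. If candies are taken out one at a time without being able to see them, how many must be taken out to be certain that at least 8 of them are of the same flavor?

Treat the 6 flavors as pigeonholes.
In the worst case we take at most 7 of each flavor, but all 2 peach (fewer than 7), giving 7 + 7 + 2 + 7 + 7 + 7 = 37.
One more candy then forces some flavor to 8, so 37 + 1 = 38.

38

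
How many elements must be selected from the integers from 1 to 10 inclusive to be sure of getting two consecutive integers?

Partition {1, …, 10} into 5 pairs: {1,2}, {3,4}, …, {9,10}.
Choosing 5 integers — say the 5 even numbers 2, 4, …, 10 — takes one from each pair and avoids the property.
Choosing 6 forces two into the same pair by pigeonhole, and those are consecutive. So 6.

6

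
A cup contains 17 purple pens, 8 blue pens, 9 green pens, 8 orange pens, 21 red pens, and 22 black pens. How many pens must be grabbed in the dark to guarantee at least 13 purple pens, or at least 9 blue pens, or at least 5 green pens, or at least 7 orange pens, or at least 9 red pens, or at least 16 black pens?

54

The worst case stops just short of every target: 12 purple, 8 blue, 4 green, 6 orange, 8 red, 15 black — 12 + 8 + 4 + 6 + 8 + 15 = 53 pens.
One more pen must push some ink color to its target, so 53 + 1 = 54.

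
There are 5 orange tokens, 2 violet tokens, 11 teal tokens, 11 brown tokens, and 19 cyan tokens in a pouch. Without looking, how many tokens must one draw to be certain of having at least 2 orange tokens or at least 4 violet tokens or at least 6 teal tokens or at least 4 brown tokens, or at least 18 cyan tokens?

29

The worst case stops just short of every target: 1 orange, all 2 violet, 5 teal, 3 brown, 17 cyan — 1 + 2 + 5 + 3 + 17 = 28 tokens.
One more token must push some color to its target, so 28 + 1 = 29.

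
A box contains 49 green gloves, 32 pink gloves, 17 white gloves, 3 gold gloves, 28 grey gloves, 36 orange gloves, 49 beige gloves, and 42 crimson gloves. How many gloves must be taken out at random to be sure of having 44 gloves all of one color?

245

In the worst case we take at most 43 of each color, but all 32 pink, all 17 white, all 3 gold, all 28 grey, all 36 orange, and all 42 crimson (fewer than 43), giving 43 + 32 + 17 + 3 + 28 + 36 + 43 + 42 = 244.
One more glove then forces some color to 44, so 244 + 1 = 245.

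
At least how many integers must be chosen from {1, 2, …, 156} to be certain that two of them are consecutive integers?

79

Partition {1, …, 156} into 78 pairs: {1,2}, {3,4}, …, {155,156}.
Choosing 78 integers — say the 78 even numbers 2, 4, …, 156 — takes one from each pair and avoids the property.
Choosing 79 forces two into the same pair by pigeonhole, and those are consecutive. So 79.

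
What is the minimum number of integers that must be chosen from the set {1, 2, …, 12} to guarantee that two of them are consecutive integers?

7

Partition {1, …, 12} into 6 pairs: {1,2}, {3,4}, …, {11,12}.
Choosing 6 integers — say the 6 even numbers 2, 4, …, 12 — takes one from each pair and avoids the property.
Choosing 7 forces two into the same pair by pigeonhole, and those are consecutive. So 7.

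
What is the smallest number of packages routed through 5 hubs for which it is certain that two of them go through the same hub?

There are 5 hubs acting as pigeonholes.
With 5 packages we could place one in each, avoiding any repeat.
One more forces some class to hold 2, so 5 + 1 = 6.

6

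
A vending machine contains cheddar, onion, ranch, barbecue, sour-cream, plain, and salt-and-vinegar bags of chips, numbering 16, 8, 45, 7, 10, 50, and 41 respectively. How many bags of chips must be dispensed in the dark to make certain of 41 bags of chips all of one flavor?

162

In the worst case we take at most 40 of each flavor, but all 16 cheddar, all 8 onion, all 7 barbecue, and all 10 sour-cream (fewer than 40), giving 16 + 8 + 40 + 7 + 10 + 40 + 40 = 161.
One more bag of chips then forces some flavor to 41, so 161 + 1 = 162.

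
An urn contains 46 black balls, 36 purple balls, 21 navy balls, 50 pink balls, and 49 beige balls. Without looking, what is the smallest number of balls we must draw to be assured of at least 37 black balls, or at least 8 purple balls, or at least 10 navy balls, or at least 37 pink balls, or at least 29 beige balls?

Each of the 5 colors has its own threshold; avoid all of them simultaneously.
The worst case stops just short of every target: 36 black, 7 purple, 9 navy, 36 pink, 28 beige — 36 + 7 + 9 + 36 + 28 = 116 balls.
One more ball must push some color to its target, so 116 + 1 = 117.

117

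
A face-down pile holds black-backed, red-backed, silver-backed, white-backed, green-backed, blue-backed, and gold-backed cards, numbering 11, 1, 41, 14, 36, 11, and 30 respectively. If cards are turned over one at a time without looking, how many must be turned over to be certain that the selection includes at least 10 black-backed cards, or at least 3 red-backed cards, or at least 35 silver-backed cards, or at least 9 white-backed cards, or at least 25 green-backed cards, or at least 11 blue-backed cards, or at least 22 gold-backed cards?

108

The worst case stops just short of every target: 9 black-backed, all 1 red-backed, 34 silver-backed, 8 white-backed, 24 green-backed, 10 blue-backed, 21 gold-backed — 9 + 1 + 34 + 8 + 24 + 10 + 21 = 107 cards.
One more card must push some back color to its target, so 107 + 1 = 108.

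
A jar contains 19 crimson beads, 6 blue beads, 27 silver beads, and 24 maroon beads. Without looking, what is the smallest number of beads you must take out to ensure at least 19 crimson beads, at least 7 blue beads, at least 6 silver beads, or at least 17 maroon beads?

The worst case stops just short of every target: 18 crimson, 6 blue, 5 silver, 16 maroon — 18 + 6 + 5 + 16 = 45 beads.
One more bead must push some color to its target, so 45 + 1 = 46.

46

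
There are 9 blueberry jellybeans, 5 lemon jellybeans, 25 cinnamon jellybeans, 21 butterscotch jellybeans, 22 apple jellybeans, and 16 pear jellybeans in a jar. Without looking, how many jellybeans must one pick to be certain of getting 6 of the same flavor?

31

The worst case takes 5 jellybeans of each flavor without reaching 6 of any: 6 × 5 = 30.
The next jellybean must bring some flavor to 6, so 30 + 1 = 31.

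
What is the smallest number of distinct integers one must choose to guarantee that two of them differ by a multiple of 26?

Use the pigeonhole principle on residue classes: two integers differ by a multiple of 26 exactly when they share a remainder mod 26.
There are 26 residue classes mod 26, so 26 integers can all lie in distinct classes.
One more integer must repeat a residue, giving a difference divisible by 26. So n = 26 + 1 = 27.

27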